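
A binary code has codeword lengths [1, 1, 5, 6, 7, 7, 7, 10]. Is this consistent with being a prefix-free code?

Kraft inequality: Σ 2^(-l_i) ≤ 1 for prefix-free code
Calculating: 2^(-1) + 2^(-1) + 2^(-5) + 2^(-6) + 2^(-7) + 2^(-7) + 2^(-7) + 2^(-10)
= 0.5 + 0.5 + 0.03125 + 0.015625 + 0.0078125 + 0.0078125 + 0.0078125 + 0.0009765625
= 1.0713
Since 1.0713 > 1, prefix-free code does not exist


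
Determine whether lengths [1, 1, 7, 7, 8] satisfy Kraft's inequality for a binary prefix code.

Kraft inequality: Σ 2^(-l_i) ≤ 1 for prefix-free code
Calculating: 2^(-1) + 2^(-1) + 2^(-7) + 2^(-7) + 2^(-8)
= 0.5 + 0.5 + 0.0078125 + 0.0078125 + 0.00390625
= 1.0195
Since 1.0195 > 1, prefix-free code does not exist


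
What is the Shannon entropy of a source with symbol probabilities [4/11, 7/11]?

H(X) = -Σ p(x) log₂ p(x)
  -4/11 × log₂(4/11) = 0.5307
  -7/11 × log₂(7/11) = 0.4150
H(X) = 0.9457 bits


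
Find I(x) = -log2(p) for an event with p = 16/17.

Information content I(x) = -log₂(p(x))
I = -log₂(16/17) = -log₂(0.9412)
I = 0.0875 bits


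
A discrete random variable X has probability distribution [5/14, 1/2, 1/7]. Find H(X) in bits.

H(X) = -Σ p(x) log₂ p(x)
  -5/14 × log₂(5/14) = 0.5305
  -1/2 × log₂(1/2) = 0.5000
  -1/7 × log₂(1/7) = 0.4011
H(X) = 1.4316 bits


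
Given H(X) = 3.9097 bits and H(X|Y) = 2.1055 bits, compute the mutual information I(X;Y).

I(X;Y) = H(X) - H(X|Y)
I(X;Y) = 3.9097 - 2.1055 = 1.8042 bits


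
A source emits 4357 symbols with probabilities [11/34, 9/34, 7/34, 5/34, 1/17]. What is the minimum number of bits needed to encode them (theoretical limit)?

Entropy H = 2.1509 bits/symbol
Minimum bits = H × n = 2.1509 × 4357
= 9371.34 bits


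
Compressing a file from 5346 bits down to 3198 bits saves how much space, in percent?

Space savings = (1 - Compressed/Original) × 100%
= (1 - 3198/5346) × 100%
= 40.18%


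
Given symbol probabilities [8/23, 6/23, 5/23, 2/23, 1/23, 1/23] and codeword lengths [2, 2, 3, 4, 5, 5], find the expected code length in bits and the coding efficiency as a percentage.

Average length L = Σ p_i × l_i = 2.6522 bits
Entropy H = 2.2140 bits
Efficiency η = H/L × 100% = 83.48%


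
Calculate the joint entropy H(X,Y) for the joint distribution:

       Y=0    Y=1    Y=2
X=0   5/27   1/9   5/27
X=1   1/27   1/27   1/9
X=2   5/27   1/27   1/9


H(X,Y) = -Σ p(x,y) log₂ p(x,y)
  p(0,0)=5/27: -0.1852 × log₂(0.1852) = 0.4505
  p(0,1)=1/9: -0.1111 × log₂(0.1111) = 0.3522
  p(0,2)=5/27: -0.1852 × log₂(0.1852) = 0.4505
  p(1,0)=1/27: -0.0370 × log₂(0.0370) = 0.1761
  p(1,1)=1/27: -0.0370 × log₂(0.0370) = 0.1761
  p(1,2)=1/9: -0.1111 × log₂(0.1111) = 0.3522
  p(2,0)=5/27: -0.1852 × log₂(0.1852) = 0.4505
  p(2,1)=1/27: -0.0370 × log₂(0.0370) = 0.1761
  p(2,2)=1/9: -0.1111 × log₂(0.1111) = 0.3522
H(X,Y) = 2.9366 bits


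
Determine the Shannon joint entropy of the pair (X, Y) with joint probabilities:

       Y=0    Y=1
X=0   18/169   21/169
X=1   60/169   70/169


H(X,Y) = -Σ p(x,y) log₂ p(x,y)
  p(0,0)=18/169: -0.1065 × log₂(0.1065) = 0.3441
  p(0,1)=21/169: -0.1243 × log₂(0.1243) = 0.3738
  p(1,0)=60/169: -0.3550 × log₂(0.3550) = 0.5304
  p(1,1)=70/169: -0.4142 × log₂(0.4142) = 0.5267
H(X,Y) = 1.7751 bits


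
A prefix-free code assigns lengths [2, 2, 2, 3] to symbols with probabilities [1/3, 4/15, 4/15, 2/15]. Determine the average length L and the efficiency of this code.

Average length L = Σ p_i × l_i = 2.1333 bits
Entropy H = 1.9329 bits
Efficiency η = H/L × 100% = 90.61%


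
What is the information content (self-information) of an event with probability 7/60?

Information content I(x) = -log₂(p(x))
I = -log₂(7/60) = -log₂(0.1167)
I = 3.0995 bits


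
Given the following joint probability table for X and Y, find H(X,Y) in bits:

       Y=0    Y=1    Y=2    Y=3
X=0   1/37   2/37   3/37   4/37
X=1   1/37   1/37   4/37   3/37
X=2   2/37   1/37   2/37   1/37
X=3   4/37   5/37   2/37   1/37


H(X,Y) = -Σ p(x,y) log₂ p(x,y)
  p(0,0)=1/37: -0.0270 × log₂(0.0270) = 0.1408
  p(0,1)=2/37: -0.0541 × log₂(0.0541) = 0.2275
  p(0,2)=3/37: -0.0811 × log₂(0.0811) = 0.2939
  p(0,3)=4/37: -0.1081 × log₂(0.1081) = 0.3470
  p(1,0)=1/37: -0.0270 × log₂(0.0270) = 0.1408
  p(1,1)=1/37: -0.0270 × log₂(0.0270) = 0.1408
  p(1,2)=4/37: -0.1081 × log₂(0.1081) = 0.3470
  p(1,3)=3/37: -0.0811 × log₂(0.0811) = 0.2939
  p(2,0)=2/37: -0.0541 × log₂(0.0541) = 0.2275
  p(2,1)=1/37: -0.0270 × log₂(0.0270) = 0.1408
  p(2,2)=2/37: -0.0541 × log₂(0.0541) = 0.2275
  p(2,3)=1/37: -0.0270 × log₂(0.0270) = 0.1408
  p(3,0)=4/37: -0.1081 × log₂(0.1081) = 0.3470
  p(3,1)=5/37: -0.1351 × log₂(0.1351) = 0.3902
  p(3,2)=2/37: -0.0541 × log₂(0.0541) = 0.2275
  p(3,3)=1/37: -0.0270 × log₂(0.0270) = 0.1408
H(X,Y) = 3.7738 bits


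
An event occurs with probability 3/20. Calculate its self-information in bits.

Information content I(x) = -log₂(p(x))
I = -log₂(3/20) = -log₂(0.1500)
I = 2.7370 bits


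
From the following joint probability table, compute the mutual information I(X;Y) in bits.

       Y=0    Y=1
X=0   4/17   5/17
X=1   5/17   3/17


H(X) = 0.9975, H(Y) = 0.9975, H(X,Y) = 1.9713
I(X;Y) = H(X) + H(Y) - H(X,Y) = 0.0237 bits


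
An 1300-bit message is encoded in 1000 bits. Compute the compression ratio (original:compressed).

Compression ratio = Original / Compressed
= 1300 / 1000 = 1.30:1


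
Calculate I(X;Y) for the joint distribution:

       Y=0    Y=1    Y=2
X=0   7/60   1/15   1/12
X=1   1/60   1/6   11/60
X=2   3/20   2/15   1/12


H(X) = 1.5700, H(Y) = 1.5763, H(X,Y) = 2.9957
I(X;Y) = H(X) + H(Y) - H(X,Y) = 0.1506 bits


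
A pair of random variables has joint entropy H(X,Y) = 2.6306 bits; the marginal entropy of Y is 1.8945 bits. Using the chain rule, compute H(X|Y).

Chain rule: H(X,Y) = H(X|Y) + H(Y)
H(X|Y) = H(X,Y) - H(Y) = 2.6306 - 1.8945 = 0.7361 bits


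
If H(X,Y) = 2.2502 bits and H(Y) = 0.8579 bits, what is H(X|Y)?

Chain rule: H(X,Y) = H(X|Y) + H(Y)
H(X|Y) = H(X,Y) - H(Y) = 2.2502 - 0.8579 = 1.3923 bits


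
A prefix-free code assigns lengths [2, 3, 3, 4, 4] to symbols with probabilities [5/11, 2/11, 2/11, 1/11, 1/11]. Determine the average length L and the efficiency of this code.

Average length L = Σ p_i × l_i = 2.7273 bits
Entropy H = 2.0404 bits
Efficiency η = H/L × 100% = 74.81%


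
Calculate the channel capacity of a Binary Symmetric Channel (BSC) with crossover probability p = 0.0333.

For BSC with error probability p:
C = 1 - H(p) where H(p) is binary entropy
H(0.0333) = -0.0333 × log₂(0.0333) - 0.9667 × log₂(0.9667)
H(p) = 0.2107
C = 1 - 0.2107 = 0.7893 bits/use


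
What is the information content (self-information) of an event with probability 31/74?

Information content I(x) = -log₂(p(x))
I = -log₂(31/74) = -log₂(0.4189)
I = 1.2553 bits


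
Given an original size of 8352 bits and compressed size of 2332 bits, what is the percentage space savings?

Space savings = (1 - Compressed/Original) × 100%
= (1 - 2332/8352) × 100%
= 72.08%


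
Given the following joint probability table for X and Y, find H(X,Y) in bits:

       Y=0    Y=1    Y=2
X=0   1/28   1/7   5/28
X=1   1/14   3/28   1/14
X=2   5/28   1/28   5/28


H(X,Y) = -Σ p(x,y) log₂ p(x,y)
  p(0,0)=1/28: -0.0357 × log₂(0.0357) = 0.1717
  p(0,1)=1/7: -0.1429 × log₂(0.1429) = 0.4011
  p(0,2)=5/28: -0.1786 × log₂(0.1786) = 0.4438
  p(1,0)=1/14: -0.0714 × log₂(0.0714) = 0.2720
  p(1,1)=3/28: -0.1071 × log₂(0.1071) = 0.3453
  p(1,2)=1/14: -0.0714 × log₂(0.0714) = 0.2720
  p(2,0)=5/28: -0.1786 × log₂(0.1786) = 0.4438
  p(2,1)=1/28: -0.0357 × log₂(0.0357) = 0.1717
  p(2,2)=5/28: -0.1786 × log₂(0.1786) = 0.4438
H(X,Y) = 2.9651 bits


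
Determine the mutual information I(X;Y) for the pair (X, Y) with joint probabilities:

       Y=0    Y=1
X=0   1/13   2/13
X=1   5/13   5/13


H(X) = 0.7793, H(Y) = 0.9957, H(X,Y) = 1.7605
I(X;Y) = H(X) + H(Y) - H(X,Y) = 0.0146 bits


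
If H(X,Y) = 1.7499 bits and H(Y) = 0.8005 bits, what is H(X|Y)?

Chain rule: H(X,Y) = H(X|Y) + H(Y)
H(X|Y) = H(X,Y) - H(Y) = 1.7499 - 0.8005 = 0.9494 bits


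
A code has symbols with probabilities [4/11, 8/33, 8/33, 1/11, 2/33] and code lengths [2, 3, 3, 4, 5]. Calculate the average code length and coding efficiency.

Average length L = Σ p_i × l_i = 2.8485 bits
Entropy H = 2.0815 bits
Efficiency η = H/L × 100% = 73.08%


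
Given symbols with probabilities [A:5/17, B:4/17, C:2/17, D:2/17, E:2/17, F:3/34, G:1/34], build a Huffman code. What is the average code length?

Huffman tree construction:
Combine smallest probabilities repeatedly
Resulting codes:
  A: 11 (length 2)
  B: 00 (length 2)
  C: 010 (length 3)
  D: 011 (length 3)
  E: 100 (length 3)
  F: 1011 (length 4)
  G: 1010 (length 4)
Average length = Σ p(s) × length(s) = 2.5882 bits


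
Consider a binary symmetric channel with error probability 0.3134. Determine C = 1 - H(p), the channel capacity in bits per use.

For BSC with error probability p:
C = 1 - H(p) where H(p) is binary entropy
H(0.3134) = -0.3134 × log₂(0.3134) - 0.6866 × log₂(0.6866)
H(p) = 0.8971
C = 1 - 0.8971 = 0.1029 bits/use


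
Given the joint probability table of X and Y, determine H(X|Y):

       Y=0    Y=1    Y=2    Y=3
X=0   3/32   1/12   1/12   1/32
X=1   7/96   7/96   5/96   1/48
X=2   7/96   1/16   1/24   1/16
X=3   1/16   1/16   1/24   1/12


H(X|Y) = Σ_y p(y) H(X|Y=y)
  p(Y=0) = 29/96, H(X|Y=0) = 1.9841
  p(Y=1) = 9/32, H(X|Y=1) = 1.9893
  p(Y=2) = 7/32, H(X|Y=2) = 1.9347
  p(Y=3) = 19/96, H(X|Y=3) = 1.8129
H(X|Y) = 0.3021×1.9841 + 0.2812×1.9893 + 0.2188×1.9347 + 0.1979×1.8129 = 1.9409 bits


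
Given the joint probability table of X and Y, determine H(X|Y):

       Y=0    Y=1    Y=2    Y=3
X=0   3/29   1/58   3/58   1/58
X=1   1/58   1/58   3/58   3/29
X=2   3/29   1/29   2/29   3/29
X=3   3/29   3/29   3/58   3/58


H(X|Y) = Σ_y p(y) H(X|Y=y)
  p(Y=0) = 19/58, H(X|Y=0) = 1.7990
  p(Y=1) = 5/29, H(X|Y=1) = 1.5710
  p(Y=2) = 13/58, H(X|Y=2) = 1.9878
  p(Y=3) = 8/29, H(X|Y=3) = 1.7641
H(X|Y) = 0.3276×1.7990 + 0.1724×1.5710 + 0.2241×1.9878 + 0.2759×1.7641 = 1.7924 bits


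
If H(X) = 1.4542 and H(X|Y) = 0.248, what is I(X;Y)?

I(X;Y) = H(X) - H(X|Y)
I(X;Y) = 1.4542 - 0.248 = 1.2062 bits


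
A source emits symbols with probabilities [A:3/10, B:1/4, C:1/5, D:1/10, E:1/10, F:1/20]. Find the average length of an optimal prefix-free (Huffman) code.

Huffman tree construction:
Combine smallest probabilities repeatedly
Resulting codes:
  A: 11 (length 2)
  B: 01 (length 2)
  C: 00 (length 2)
  D: 1011 (length 4)
  E: 100 (length 3)
  F: 1010 (length 4)
Average length = Σ p(s) × length(s) = 2.4000 bits


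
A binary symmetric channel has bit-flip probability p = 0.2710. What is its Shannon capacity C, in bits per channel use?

For BSC with error probability p:
C = 1 - H(p) where H(p) is binary entropy
H(0.2710) = -0.2710 × log₂(0.2710) - 0.7290 × log₂(0.7290)
H(p) = 0.8429
C = 1 - 0.8429 = 0.1571 bits/use


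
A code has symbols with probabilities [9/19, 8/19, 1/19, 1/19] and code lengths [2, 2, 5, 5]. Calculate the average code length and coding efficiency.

Average length L = Σ p_i × l_i = 2.3158 bits
Entropy H = 1.4832 bits
Efficiency η = H/L × 100% = 64.05%


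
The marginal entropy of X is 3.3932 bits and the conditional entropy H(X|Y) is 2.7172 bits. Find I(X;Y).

I(X;Y) = H(X) - H(X|Y)
I(X;Y) = 3.3932 - 2.7172 = 0.676 bits


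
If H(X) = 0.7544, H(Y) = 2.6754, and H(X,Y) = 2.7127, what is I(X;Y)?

I(X;Y) = H(X) + H(Y) - H(X,Y)
I(X;Y) = 0.7544 + 2.6754 - 2.7127 = 0.7171 bits


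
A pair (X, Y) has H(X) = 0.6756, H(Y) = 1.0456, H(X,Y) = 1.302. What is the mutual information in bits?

I(X;Y) = H(X) + H(Y) - H(X,Y)
I(X;Y) = 0.6756 + 1.0456 - 1.302 = 0.4192 bits


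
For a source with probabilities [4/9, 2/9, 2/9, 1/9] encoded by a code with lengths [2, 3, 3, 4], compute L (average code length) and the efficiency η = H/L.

Average length L = Σ p_i × l_i = 2.6667 bits
Entropy H = 1.8366 bits
Efficiency η = H/L × 100% = 68.87%


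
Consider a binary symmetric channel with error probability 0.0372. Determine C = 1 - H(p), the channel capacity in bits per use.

For BSC with error probability p:
C = 1 - H(p) where H(p) is binary entropy
H(0.0372) = -0.0372 × log₂(0.0372) - 0.9628 × log₂(0.9628)
H(p) = 0.2293
C = 1 - 0.2293 = 0.7707 bits/use


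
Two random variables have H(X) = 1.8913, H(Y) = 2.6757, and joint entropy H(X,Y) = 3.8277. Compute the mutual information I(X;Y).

I(X;Y) = H(X) + H(Y) - H(X,Y)
I(X;Y) = 1.8913 + 2.6757 - 3.8277 = 0.7393 bits


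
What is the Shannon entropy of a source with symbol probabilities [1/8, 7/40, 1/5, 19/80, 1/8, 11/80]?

H(X) = -Σ p(x) log₂ p(x)
  -1/8 × log₂(1/8) = 0.3750
  -7/40 × log₂(7/40) = 0.4401
  -1/5 × log₂(1/5) = 0.4644
  -19/80 × log₂(19/80) = 0.4926
  -1/8 × log₂(1/8) = 0.3750
  -11/80 × log₂(11/80) = 0.3936
H(X) = 2.5406 bits


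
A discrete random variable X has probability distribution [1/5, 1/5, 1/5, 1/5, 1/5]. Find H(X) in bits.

H(X) = -Σ p(x) log₂ p(x)
  -1/5 × log₂(1/5) = 0.4644
  -1/5 × log₂(1/5) = 0.4644
  -1/5 × log₂(1/5) = 0.4644
  -1/5 × log₂(1/5) = 0.4644
  -1/5 × log₂(1/5) = 0.4644
H(X) = 2.3219 bits


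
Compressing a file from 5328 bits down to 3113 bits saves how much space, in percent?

Space savings = (1 - Compressed/Original) × 100%
= (1 - 3113/5328) × 100%
= 41.57%


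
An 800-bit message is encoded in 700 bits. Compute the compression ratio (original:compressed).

Compression ratio = Original / Compressed
= 800 / 700 = 1.14:1


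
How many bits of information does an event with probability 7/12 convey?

Information content I(x) = -log₂(p(x))
I = -log₂(7/12) = -log₂(0.5833)
I = 0.7776 bits


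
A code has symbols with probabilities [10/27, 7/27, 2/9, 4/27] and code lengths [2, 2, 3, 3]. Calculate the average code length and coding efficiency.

Average length L = Σ p_i × l_i = 2.3704 bits
Entropy H = 1.9260 bits
Efficiency η = H/L × 100% = 81.25%


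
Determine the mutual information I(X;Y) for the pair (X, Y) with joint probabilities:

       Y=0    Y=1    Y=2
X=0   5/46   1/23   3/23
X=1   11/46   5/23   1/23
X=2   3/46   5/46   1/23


H(X) = 1.4938, H(Y) = 1.5362, H(X,Y) = 2.8984
I(X;Y) = H(X) + H(Y) - H(X,Y) = 0.1317 bits


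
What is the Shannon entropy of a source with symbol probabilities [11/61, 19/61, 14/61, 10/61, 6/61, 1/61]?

H(X) = -Σ p(x) log₂ p(x)
  -11/61 × log₂(11/61) = 0.4456
  -19/61 × log₂(19/61) = 0.5242
  -14/61 × log₂(14/61) = 0.4873
  -10/61 × log₂(10/61) = 0.4277
  -6/61 × log₂(6/61) = 0.3291
  -1/61 × log₂(1/61) = 0.0972
H(X) = 2.3111 bits


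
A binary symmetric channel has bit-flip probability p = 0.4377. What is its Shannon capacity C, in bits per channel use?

For BSC with error probability p:
C = 1 - H(p) where H(p) is binary entropy
H(0.4377) = -0.4377 × log₂(0.4377) - 0.5623 × log₂(0.5623)
H(p) = 0.9888
C = 1 - 0.9888 = 0.0112 bits/use


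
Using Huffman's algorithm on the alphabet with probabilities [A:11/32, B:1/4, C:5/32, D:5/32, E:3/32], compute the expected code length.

Huffman tree construction:
Combine smallest probabilities repeatedly
Resulting codes:
  A: 11 (length 2)
  B: 01 (length 2)
  C: 101 (length 3)
  D: 00 (length 2)
  E: 100 (length 3)
Average length = Σ p(s) × length(s) = 2.2500 bits


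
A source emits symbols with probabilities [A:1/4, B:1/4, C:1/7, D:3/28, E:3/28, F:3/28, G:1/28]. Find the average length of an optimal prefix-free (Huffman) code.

Huffman tree construction:
Combine smallest probabilities repeatedly
Resulting codes:
  A: 01 (length 2)
  B: 10 (length 2)
  C: 110 (length 3)
  D: 1111 (length 4)
  E: 000 (length 3)
  F: 001 (length 3)
  G: 1110 (length 4)
Average length = Σ p(s) × length(s) = 2.6429 bits


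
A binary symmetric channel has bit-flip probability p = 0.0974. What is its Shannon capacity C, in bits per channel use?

For BSC with error probability p:
C = 1 - H(p) where H(p) is binary entropy
H(0.0974) = -0.0974 × log₂(0.0974) - 0.9026 × log₂(0.9026)
H(p) = 0.4607
C = 1 - 0.4607 = 0.5393 bits/use


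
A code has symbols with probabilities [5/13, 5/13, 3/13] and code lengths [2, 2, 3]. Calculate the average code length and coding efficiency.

Average length L = Σ p_i × l_i = 2.2308 bits
Entropy H = 1.5486 bits
Efficiency η = H/L × 100% = 69.42%


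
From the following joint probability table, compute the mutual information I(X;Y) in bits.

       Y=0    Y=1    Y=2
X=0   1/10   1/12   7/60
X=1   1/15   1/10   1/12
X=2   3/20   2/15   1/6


H(X) = 1.5395, H(Y) = 1.5814, H(X,Y) = 3.1129
I(X;Y) = H(X) + H(Y) - H(X,Y) = 0.0080 bits


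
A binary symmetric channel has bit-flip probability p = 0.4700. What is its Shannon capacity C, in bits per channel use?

For BSC with error probability p:
C = 1 - H(p) where H(p) is binary entropy
H(0.4700) = -0.4700 × log₂(0.4700) - 0.5300 × log₂(0.5300)
H(p) = 0.9974
C = 1 - 0.9974 = 0.0026 bits/use


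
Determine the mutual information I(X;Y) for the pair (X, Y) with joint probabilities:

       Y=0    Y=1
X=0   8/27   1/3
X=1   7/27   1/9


H(X) = 0.9510, H(Y) = 0.9911, H(X,Y) = 1.9054
I(X;Y) = H(X) + H(Y) - H(X,Y) = 0.0366 bits


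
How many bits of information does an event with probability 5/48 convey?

Information content I(x) = -log₂(p(x))
I = -log₂(5/48) = -log₂(0.1042)
I = 3.2630 bits


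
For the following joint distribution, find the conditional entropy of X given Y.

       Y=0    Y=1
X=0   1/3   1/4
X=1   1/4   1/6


H(X|Y) = Σ_y p(y) H(X|Y=y)
  p(Y=0) = 7/12, H(X|Y=0) = 0.9852
  p(Y=1) = 5/12, H(X|Y=1) = 0.9710
H(X|Y) = 0.5833×0.9852 + 0.4167×0.9710 = 0.9793 bits


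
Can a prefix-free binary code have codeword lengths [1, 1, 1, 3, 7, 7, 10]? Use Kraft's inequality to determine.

Kraft inequality: Σ 2^(-l_i) ≤ 1 for prefix-free code
Calculating: 2^(-1) + 2^(-1) + 2^(-1) + 2^(-3) + 2^(-7) + 2^(-7) + 2^(-10)
= 0.5 + 0.5 + 0.5 + 0.125 + 0.0078125 + 0.0078125 + 0.0009765625
= 1.6416
Since 1.6416 > 1, prefix-free code does not exist


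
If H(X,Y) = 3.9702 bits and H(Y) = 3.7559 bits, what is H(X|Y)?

Chain rule: H(X,Y) = H(X|Y) + H(Y)
H(X|Y) = H(X,Y) - H(Y) = 3.9702 - 3.7559 = 0.2143 bits


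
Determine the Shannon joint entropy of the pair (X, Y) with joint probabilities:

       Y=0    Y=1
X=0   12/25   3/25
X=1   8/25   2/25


H(X,Y) = -Σ p(x,y) log₂ p(x,y)
  p(0,0)=12/25: -0.4800 × log₂(0.4800) = 0.5083
  p(0,1)=3/25: -0.1200 × log₂(0.1200) = 0.3671
  p(1,0)=8/25: -0.3200 × log₂(0.3200) = 0.5260
  p(1,1)=2/25: -0.0800 × log₂(0.0800) = 0.2915
H(X,Y) = 1.6929 bits


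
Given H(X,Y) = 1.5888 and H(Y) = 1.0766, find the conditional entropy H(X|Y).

Chain rule: H(X,Y) = H(X|Y) + H(Y)
H(X|Y) = H(X,Y) - H(Y) = 1.5888 - 1.0766 = 0.5122 bits


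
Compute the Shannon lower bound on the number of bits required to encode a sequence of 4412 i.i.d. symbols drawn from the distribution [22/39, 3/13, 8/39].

Entropy H = 1.4229 bits/symbol
Minimum bits = H × n = 1.4229 × 4412
= 6277.92 bits


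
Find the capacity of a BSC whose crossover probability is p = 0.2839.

For BSC with error probability p:
C = 1 - H(p) where H(p) is binary entropy
H(0.2839) = -0.2839 × log₂(0.2839) - 0.7161 × log₂(0.7161)
H(p) = 0.8607
C = 1 - 0.8607 = 0.1393 bits/use


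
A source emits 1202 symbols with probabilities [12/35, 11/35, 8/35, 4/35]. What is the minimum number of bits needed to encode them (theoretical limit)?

Entropy H = 1.8986 bits/symbol
Minimum bits = H × n = 1.8986 × 1202
= 2282.14 bits


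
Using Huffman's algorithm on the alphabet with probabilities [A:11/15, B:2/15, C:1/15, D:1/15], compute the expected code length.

Huffman tree construction:
Combine smallest probabilities repeatedly
Resulting codes:
  A: 1 (length 1)
  B: 00 (length 2)
  C: 010 (length 3)
  D: 011 (length 3)
Average length = Σ p(s) × length(s) = 1.4000 bits


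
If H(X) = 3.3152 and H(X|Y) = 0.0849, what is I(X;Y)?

I(X;Y) = H(X) - H(X|Y)
I(X;Y) = 3.3152 - 0.0849 = 3.2303 bits


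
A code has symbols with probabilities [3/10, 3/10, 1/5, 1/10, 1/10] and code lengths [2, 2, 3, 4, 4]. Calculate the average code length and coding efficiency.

Average length L = Σ p_i × l_i = 2.6000 bits
Entropy H = 2.1710 bits
Efficiency η = H/L × 100% = 83.50%


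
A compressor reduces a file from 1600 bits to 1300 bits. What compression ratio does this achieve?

Compression ratio = Original / Compressed
= 1600 / 1300 = 1.23:1


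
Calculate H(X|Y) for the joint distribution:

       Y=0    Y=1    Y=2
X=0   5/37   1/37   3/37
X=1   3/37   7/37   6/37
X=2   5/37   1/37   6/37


H(X|Y) = Σ_y p(y) H(X|Y=y)
  p(Y=0) = 13/37, H(X|Y=0) = 1.5486
  p(Y=1) = 9/37, H(X|Y=1) = 0.9864
  p(Y=2) = 15/37, H(X|Y=2) = 1.5219
H(X|Y) = 0.3514×1.5486 + 0.2432×0.9864 + 0.4054×1.5219 = 1.4010 bits


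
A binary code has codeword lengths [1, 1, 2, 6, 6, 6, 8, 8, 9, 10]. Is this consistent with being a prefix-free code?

Kraft inequality: Σ 2^(-l_i) ≤ 1 for prefix-free code
Calculating: 2^(-1) + 2^(-1) + 2^(-2) + 2^(-6) + 2^(-6) + 2^(-6) + 2^(-8) + 2^(-8) + 2^(-9) + 2^(-10)
= 0.5 + 0.5 + 0.25 + 0.015625 + 0.015625 + 0.015625 + 0.00390625 + 0.00390625 + 0.001953125 + 0.0009765625
= 1.3076
Since 1.3076 > 1, prefix-free code does not exist


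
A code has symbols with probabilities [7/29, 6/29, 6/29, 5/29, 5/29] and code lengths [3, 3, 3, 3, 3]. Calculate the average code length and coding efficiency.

Average length L = Σ p_i × l_i = 3.0000 bits
Entropy H = 2.3100 bits
Efficiency η = H/L × 100% = 77.00%


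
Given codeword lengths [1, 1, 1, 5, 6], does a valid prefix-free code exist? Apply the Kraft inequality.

Kraft inequality: Σ 2^(-l_i) ≤ 1 for prefix-free code
Calculating: 2^(-1) + 2^(-1) + 2^(-1) + 2^(-5) + 2^(-6)
= 0.5 + 0.5 + 0.5 + 0.03125 + 0.015625
= 1.5469
Since 1.5469 > 1, prefix-free code does not exist


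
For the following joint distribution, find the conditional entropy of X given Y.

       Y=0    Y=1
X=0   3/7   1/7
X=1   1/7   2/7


H(X|Y) = Σ_y p(y) H(X|Y=y)
  p(Y=0) = 4/7, H(X|Y=0) = 0.8113
  p(Y=1) = 3/7, H(X|Y=1) = 0.9183
H(X|Y) = 0.5714×0.8113 + 0.4286×0.9183 = 0.8571 bits


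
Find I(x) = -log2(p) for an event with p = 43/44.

Information content I(x) = -log₂(p(x))
I = -log₂(43/44) = -log₂(0.9773)
I = 0.0332 bits


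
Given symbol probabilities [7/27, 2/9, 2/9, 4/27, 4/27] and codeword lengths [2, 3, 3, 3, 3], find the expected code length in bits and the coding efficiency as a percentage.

Average length L = Σ p_i × l_i = 2.7407 bits
Entropy H = 2.2856 bits
Efficiency η = H/L × 100% = 83.39%


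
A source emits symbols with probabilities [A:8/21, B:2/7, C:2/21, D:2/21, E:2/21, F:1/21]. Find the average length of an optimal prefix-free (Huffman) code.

Huffman tree construction:
Combine smallest probabilities repeatedly
Resulting codes:
  A: 0 (length 1)
  B: 10 (length 2)
  C: 1101 (length 4)
  D: 1110 (length 4)
  E: 1111 (length 4)
  F: 1100 (length 4)
Average length = Σ p(s) × length(s) = 2.2857 bits


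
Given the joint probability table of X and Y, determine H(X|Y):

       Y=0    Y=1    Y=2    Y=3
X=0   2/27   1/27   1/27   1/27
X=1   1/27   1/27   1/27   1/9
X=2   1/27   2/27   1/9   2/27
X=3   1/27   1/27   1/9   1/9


H(X|Y) = Σ_y p(y) H(X|Y=y)
  p(Y=0) = 5/27, H(X|Y=0) = 1.9219
  p(Y=1) = 5/27, H(X|Y=1) = 1.9219
  p(Y=2) = 8/27, H(X|Y=2) = 1.8113
  p(Y=3) = 1/3, H(X|Y=3) = 1.8911
H(X|Y) = 0.1852×1.9219 + 0.1852×1.9219 + 0.2963×1.8113 + 0.3333×1.8911 = 1.8789 bits


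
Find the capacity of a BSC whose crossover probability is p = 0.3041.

For BSC with error probability p:
C = 1 - H(p) where H(p) is binary entropy
H(0.3041) = -0.3041 × log₂(0.3041) - 0.6959 × log₂(0.6959)
H(p) = 0.8862
C = 1 - 0.8862 = 0.1138 bits/use


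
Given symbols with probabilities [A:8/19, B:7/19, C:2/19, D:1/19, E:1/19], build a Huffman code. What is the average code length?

Huffman tree construction:
Combine smallest probabilities repeatedly
Resulting codes:
  A: 0 (length 1)
  B: 11 (length 2)
  C: 100 (length 3)
  D: 1010 (length 4)
  E: 1011 (length 4)
Average length = Σ p(s) × length(s) = 1.8947 bits


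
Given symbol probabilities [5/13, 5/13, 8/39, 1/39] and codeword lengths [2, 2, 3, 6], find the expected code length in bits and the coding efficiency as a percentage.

Average length L = Σ p_i × l_i = 2.3077 bits
Entropy H = 1.6647 bits
Efficiency η = H/L × 100% = 72.14%


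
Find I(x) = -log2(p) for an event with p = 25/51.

Information content I(x) = -log₂(p(x))
I = -log₂(25/51) = -log₂(0.4902)
I = 1.0286 bits


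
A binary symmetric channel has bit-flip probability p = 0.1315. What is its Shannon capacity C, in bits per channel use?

For BSC with error probability p:
C = 1 - H(p) where H(p) is binary entropy
H(0.1315) = -0.1315 × log₂(0.1315) - 0.8685 × log₂(0.8685)
H(p) = 0.5615
C = 1 - 0.5615 = 0.4385 bits/use


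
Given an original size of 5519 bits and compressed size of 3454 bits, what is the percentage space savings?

Space savings = (1 - Compressed/Original) × 100%
= (1 - 3454/5519) × 100%
= 37.42%


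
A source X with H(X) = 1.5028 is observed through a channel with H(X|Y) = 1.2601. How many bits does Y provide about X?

I(X;Y) = H(X) - H(X|Y)
I(X;Y) = 1.5028 - 1.2601 = 0.2427 bits


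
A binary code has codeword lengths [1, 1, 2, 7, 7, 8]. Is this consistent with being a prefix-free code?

Kraft inequality: Σ 2^(-l_i) ≤ 1 for prefix-free code
Calculating: 2^(-1) + 2^(-1) + 2^(-2) + 2^(-7) + 2^(-7) + 2^(-8)
= 0.5 + 0.5 + 0.25 + 0.0078125 + 0.0078125 + 0.00390625
= 1.2695
Since 1.2695 > 1, prefix-free code does not exist


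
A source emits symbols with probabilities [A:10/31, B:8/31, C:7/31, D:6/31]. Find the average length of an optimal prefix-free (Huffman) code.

Huffman tree construction:
Combine smallest probabilities repeatedly
Resulting codes:
  A: 11 (length 2)
  B: 10 (length 2)
  C: 01 (length 2)
  D: 00 (length 2)
Average length = Σ p(s) × length(s) = 2.0000 bits


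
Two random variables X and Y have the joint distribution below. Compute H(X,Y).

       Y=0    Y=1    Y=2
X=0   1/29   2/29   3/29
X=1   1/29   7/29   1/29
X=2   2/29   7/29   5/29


H(X,Y) = -Σ p(x,y) log₂ p(x,y)
  p(0,0)=1/29: -0.0345 × log₂(0.0345) = 0.1675
  p(0,1)=2/29: -0.0690 × log₂(0.0690) = 0.2661
  p(0,2)=3/29: -0.1034 × log₂(0.1034) = 0.3386
  p(1,0)=1/29: -0.0345 × log₂(0.0345) = 0.1675
  p(1,1)=7/29: -0.2414 × log₂(0.2414) = 0.4950
  p(1,2)=1/29: -0.0345 × log₂(0.0345) = 0.1675
  p(2,0)=2/29: -0.0690 × log₂(0.0690) = 0.2661
  p(2,1)=7/29: -0.2414 × log₂(0.2414) = 0.4950
  p(2,2)=5/29: -0.1724 × log₂(0.1724) = 0.4373
H(X,Y) = 2.8005 bits


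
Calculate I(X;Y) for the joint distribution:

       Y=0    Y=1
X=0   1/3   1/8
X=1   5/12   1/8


H(X) = 0.9950, H(Y) = 0.8113, H(X,Y) = 1.8046
I(X;Y) = H(X) + H(Y) - H(X,Y) = 0.0017 bits


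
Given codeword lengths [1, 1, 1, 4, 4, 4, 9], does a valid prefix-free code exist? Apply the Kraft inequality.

Kraft inequality: Σ 2^(-l_i) ≤ 1 for prefix-free code
Calculating: 2^(-1) + 2^(-1) + 2^(-1) + 2^(-4) + 2^(-4) + 2^(-4) + 2^(-9)
= 0.5 + 0.5 + 0.5 + 0.0625 + 0.0625 + 0.0625 + 0.001953125
= 1.6895
Since 1.6895 > 1, prefix-free code does not exist


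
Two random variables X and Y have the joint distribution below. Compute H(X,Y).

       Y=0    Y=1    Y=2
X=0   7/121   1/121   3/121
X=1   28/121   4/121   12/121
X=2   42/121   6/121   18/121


H(X,Y) = -Σ p(x,y) log₂ p(x,y)
  p(0,0)=7/121: -0.0579 × log₂(0.0579) = 0.2379
  p(0,1)=1/121: -0.0083 × log₂(0.0083) = 0.0572
  p(0,2)=3/121: -0.0248 × log₂(0.0248) = 0.1322
  p(1,0)=28/121: -0.2314 × log₂(0.2314) = 0.4886
  p(1,1)=4/121: -0.0331 × log₂(0.0331) = 0.1626
  p(1,2)=12/121: -0.0992 × log₂(0.0992) = 0.3306
  p(2,0)=42/121: -0.3471 × log₂(0.3471) = 0.5299
  p(2,1)=6/121: -0.0496 × log₂(0.0496) = 0.2149
  p(2,2)=18/121: -0.1488 × log₂(0.1488) = 0.4089
H(X,Y) = 2.5628 bits


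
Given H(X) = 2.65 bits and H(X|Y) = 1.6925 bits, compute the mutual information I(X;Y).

I(X;Y) = H(X) - H(X|Y)
I(X;Y) = 2.65 - 1.6925 = 0.9575 bits


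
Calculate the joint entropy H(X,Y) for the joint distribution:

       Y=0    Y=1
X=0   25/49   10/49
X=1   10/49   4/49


H(X,Y) = -Σ p(x,y) log₂ p(x,y)
  p(0,0)=25/49: -0.5102 × log₂(0.5102) = 0.4953
  p(0,1)=10/49: -0.2041 × log₂(0.2041) = 0.4679
  p(1,0)=10/49: -0.2041 × log₂(0.2041) = 0.4679
  p(1,1)=4/49: -0.0816 × log₂(0.0816) = 0.2951
H(X,Y) = 1.7262 bits


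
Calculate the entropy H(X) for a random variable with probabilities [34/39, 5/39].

H(X) = -Σ p(x) log₂ p(x)
  -34/39 × log₂(34/39) = 0.1726
  -5/39 × log₂(5/39) = 0.3799
H(X) = 0.5525 bits


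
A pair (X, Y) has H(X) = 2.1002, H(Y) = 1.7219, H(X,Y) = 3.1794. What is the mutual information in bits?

I(X;Y) = H(X) + H(Y) - H(X,Y)
I(X;Y) = 2.1002 + 1.7219 - 3.1794 = 0.6427 bits


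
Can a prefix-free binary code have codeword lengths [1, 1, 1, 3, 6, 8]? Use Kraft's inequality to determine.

Kraft inequality: Σ 2^(-l_i) ≤ 1 for prefix-free code
Calculating: 2^(-1) + 2^(-1) + 2^(-1) + 2^(-3) + 2^(-6) + 2^(-8)
= 0.5 + 0.5 + 0.5 + 0.125 + 0.015625 + 0.00390625
= 1.6445
Since 1.6445 > 1, prefix-free code does not exist


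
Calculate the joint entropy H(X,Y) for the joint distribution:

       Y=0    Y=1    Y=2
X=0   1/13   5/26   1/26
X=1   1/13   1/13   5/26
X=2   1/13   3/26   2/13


H(X,Y) = -Σ p(x,y) log₂ p(x,y)
  p(0,0)=1/13: -0.0769 × log₂(0.0769) = 0.2846
  p(0,1)=5/26: -0.1923 × log₂(0.1923) = 0.4574
  p(0,2)=1/26: -0.0385 × log₂(0.0385) = 0.1808
  p(1,0)=1/13: -0.0769 × log₂(0.0769) = 0.2846
  p(1,1)=1/13: -0.0769 × log₂(0.0769) = 0.2846
  p(1,2)=5/26: -0.1923 × log₂(0.1923) = 0.4574
  p(2,0)=1/13: -0.0769 × log₂(0.0769) = 0.2846
  p(2,1)=3/26: -0.1154 × log₂(0.1154) = 0.3595
  p(2,2)=2/13: -0.1538 × log₂(0.1538) = 0.4155
H(X,Y) = 3.0091 bits


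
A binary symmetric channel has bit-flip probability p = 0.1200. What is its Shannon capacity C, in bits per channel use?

For BSC with error probability p:
C = 1 - H(p) where H(p) is binary entropy
H(0.1200) = -0.1200 × log₂(0.1200) - 0.8800 × log₂(0.8800)
H(p) = 0.5294
C = 1 - 0.5294 = 0.4706 bits/use


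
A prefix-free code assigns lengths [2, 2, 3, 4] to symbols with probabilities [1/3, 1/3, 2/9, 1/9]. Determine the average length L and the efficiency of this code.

Average length L = Σ p_i × l_i = 2.4444 bits
Entropy H = 1.8911 bits
Efficiency η = H/L × 100% = 77.36%


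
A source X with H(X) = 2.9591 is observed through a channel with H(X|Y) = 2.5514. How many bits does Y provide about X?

I(X;Y) = H(X) - H(X|Y)
I(X;Y) = 2.9591 - 2.5514 = 0.4077 bits


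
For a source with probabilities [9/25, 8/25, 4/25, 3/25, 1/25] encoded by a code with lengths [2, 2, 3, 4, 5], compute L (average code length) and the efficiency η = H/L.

Average length L = Σ p_i × l_i = 2.5200 bits
Entropy H = 2.0325 bits
Efficiency η = H/L × 100% = 80.65%


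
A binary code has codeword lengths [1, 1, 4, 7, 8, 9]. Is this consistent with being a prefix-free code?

Kraft inequality: Σ 2^(-l_i) ≤ 1 for prefix-free code
Calculating: 2^(-1) + 2^(-1) + 2^(-4) + 2^(-7) + 2^(-8) + 2^(-9)
= 0.5 + 0.5 + 0.0625 + 0.0078125 + 0.00390625 + 0.001953125
= 1.0762
Since 1.0762 > 1, prefix-free code does not exist


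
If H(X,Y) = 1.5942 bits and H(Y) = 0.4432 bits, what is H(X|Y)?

Chain rule: H(X,Y) = H(X|Y) + H(Y)
H(X|Y) = H(X,Y) - H(Y) = 1.5942 - 0.4432 = 1.151 bits


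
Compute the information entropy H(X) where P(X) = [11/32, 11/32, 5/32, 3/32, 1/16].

H(X) = -Σ p(x) log₂ p(x)
  -11/32 × log₂(11/32) = 0.5296
  -11/32 × log₂(11/32) = 0.5296
  -5/32 × log₂(5/32) = 0.4184
  -3/32 × log₂(3/32) = 0.3202
  -1/16 × log₂(1/16) = 0.2500
H(X) = 2.0477 bits


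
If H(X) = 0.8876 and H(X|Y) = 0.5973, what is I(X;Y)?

I(X;Y) = H(X) - H(X|Y)
I(X;Y) = 0.8876 - 0.5973 = 0.2903 bits


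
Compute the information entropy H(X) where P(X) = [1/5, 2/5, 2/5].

H(X) = -Σ p(x) log₂ p(x)
  -1/5 × log₂(1/5) = 0.4644
  -2/5 × log₂(2/5) = 0.5288
  -2/5 × log₂(2/5) = 0.5288
H(X) = 1.5219 bits


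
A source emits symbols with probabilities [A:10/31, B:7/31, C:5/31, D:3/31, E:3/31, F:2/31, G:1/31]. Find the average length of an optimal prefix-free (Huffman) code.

Huffman tree construction:
Combine smallest probabilities repeatedly
Resulting codes:
  A: 11 (length 2)
  B: 01 (length 2)
  C: 101 (length 3)
  D: 000 (length 3)
  E: 001 (length 3)
  F: 1001 (length 4)
  G: 1000 (length 4)
Average length = Σ p(s) × length(s) = 2.5484 bits


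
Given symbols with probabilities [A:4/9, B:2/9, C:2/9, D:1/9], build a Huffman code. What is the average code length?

Huffman tree construction:
Combine smallest probabilities repeatedly
Resulting codes:
  A: 0 (length 1)
  B: 111 (length 3)
  C: 10 (length 2)
  D: 110 (length 3)
Average length = Σ p(s) × length(s) = 1.8889 bits


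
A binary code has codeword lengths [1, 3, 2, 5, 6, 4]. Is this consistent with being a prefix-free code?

Kraft inequality: Σ 2^(-l_i) ≤ 1 for prefix-free code
Calculating: 2^(-1) + 2^(-3) + 2^(-2) + 2^(-5) + 2^(-6) + 2^(-4)
= 0.5 + 0.125 + 0.25 + 0.03125 + 0.015625 + 0.0625
= 0.9844
Since 0.9844 ≤ 1, prefix-free code exists


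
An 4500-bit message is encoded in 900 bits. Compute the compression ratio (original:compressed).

Compression ratio = Original / Compressed
= 4500 / 900 = 5.00:1


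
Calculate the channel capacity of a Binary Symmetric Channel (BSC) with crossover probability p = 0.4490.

For BSC with error probability p:
C = 1 - H(p) where H(p) is binary entropy
H(0.4490) = -0.4490 × log₂(0.4490) - 0.5510 × log₂(0.5510)
H(p) = 0.9925
C = 1 - 0.9925 = 0.0075 bits/use


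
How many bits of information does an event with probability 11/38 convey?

Information content I(x) = -log₂(p(x))
I = -log₂(11/38) = -log₂(0.2895)
I = 1.7885 bits


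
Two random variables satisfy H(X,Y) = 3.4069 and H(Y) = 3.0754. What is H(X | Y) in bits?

Chain rule: H(X,Y) = H(X|Y) + H(Y)
H(X|Y) = H(X,Y) - H(Y) = 3.4069 - 3.0754 = 0.3315 bits


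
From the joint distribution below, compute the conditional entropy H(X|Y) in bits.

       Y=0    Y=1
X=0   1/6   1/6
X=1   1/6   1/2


H(X|Y) = Σ_y p(y) H(X|Y=y)
  p(Y=0) = 1/3, H(X|Y=0) = 1.0000
  p(Y=1) = 2/3, H(X|Y=1) = 0.8113
H(X|Y) = 0.3333×1.0000 + 0.6667×0.8113 = 0.8742 bits


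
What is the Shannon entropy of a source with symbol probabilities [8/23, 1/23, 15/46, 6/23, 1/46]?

H(X) = -Σ p(x) log₂ p(x)
  -8/23 × log₂(8/23) = 0.5299
  -1/23 × log₂(1/23) = 0.1967
  -15/46 × log₂(15/46) = 0.5272
  -6/23 × log₂(6/23) = 0.5057
  -1/46 × log₂(1/46) = 0.1201
H(X) = 1.8796 bits


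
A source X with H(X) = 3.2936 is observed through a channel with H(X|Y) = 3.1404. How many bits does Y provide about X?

I(X;Y) = H(X) - H(X|Y)
I(X;Y) = 3.2936 - 3.1404 = 0.1532 bits


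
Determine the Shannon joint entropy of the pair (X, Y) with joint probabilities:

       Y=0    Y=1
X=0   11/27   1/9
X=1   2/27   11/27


H(X,Y) = -Σ p(x,y) log₂ p(x,y)
  p(0,0)=11/27: -0.4074 × log₂(0.4074) = 0.5278
  p(0,1)=1/9: -0.1111 × log₂(0.1111) = 0.3522
  p(1,0)=2/27: -0.0741 × log₂(0.0741) = 0.2781
  p(1,1)=11/27: -0.4074 × log₂(0.4074) = 0.5278
H(X,Y) = 1.6859 bits


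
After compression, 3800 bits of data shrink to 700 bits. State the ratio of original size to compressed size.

Compression ratio = Original / Compressed
= 3800 / 700 = 5.43:1


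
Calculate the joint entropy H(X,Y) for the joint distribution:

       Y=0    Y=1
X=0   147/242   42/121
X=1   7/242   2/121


H(X,Y) = -Σ p(x,y) log₂ p(x,y)
  p(0,0)=147/242: -0.6074 × log₂(0.6074) = 0.4369
  p(0,1)=42/121: -0.3471 × log₂(0.3471) = 0.5299
  p(1,0)=7/242: -0.0289 × log₂(0.0289) = 0.1479
  p(1,1)=2/121: -0.0165 × log₂(0.0165) = 0.0978
H(X,Y) = 1.2124 bits


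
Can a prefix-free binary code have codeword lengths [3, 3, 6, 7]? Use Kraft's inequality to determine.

Kraft inequality: Σ 2^(-l_i) ≤ 1 for prefix-free code
Calculating: 2^(-3) + 2^(-3) + 2^(-6) + 2^(-7)
= 0.125 + 0.125 + 0.015625 + 0.0078125
= 0.2734
Since 0.2734 ≤ 1, prefix-free code exists


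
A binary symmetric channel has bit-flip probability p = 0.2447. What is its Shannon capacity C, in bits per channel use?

For BSC with error probability p:
C = 1 - H(p) where H(p) is binary entropy
H(0.2447) = -0.2447 × log₂(0.2447) - 0.7553 × log₂(0.7553)
H(p) = 0.8028
C = 1 - 0.8028 = 0.1972 bits/use


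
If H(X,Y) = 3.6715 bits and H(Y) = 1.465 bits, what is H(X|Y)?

Chain rule: H(X,Y) = H(X|Y) + H(Y)
H(X|Y) = H(X,Y) - H(Y) = 3.6715 - 1.465 = 2.2065 bits


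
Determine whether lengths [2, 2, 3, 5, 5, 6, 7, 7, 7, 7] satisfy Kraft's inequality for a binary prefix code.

Kraft inequality: Σ 2^(-l_i) ≤ 1 for prefix-free code
Calculating: 2^(-2) + 2^(-2) + 2^(-3) + 2^(-5) + 2^(-5) + 2^(-6) + 2^(-7) + 2^(-7) + 2^(-7) + 2^(-7)
= 0.25 + 0.25 + 0.125 + 0.03125 + 0.03125 + 0.015625 + 0.0078125 + 0.0078125 + 0.0078125 + 0.0078125
= 0.7344
Since 0.7344 ≤ 1, prefix-free code exists


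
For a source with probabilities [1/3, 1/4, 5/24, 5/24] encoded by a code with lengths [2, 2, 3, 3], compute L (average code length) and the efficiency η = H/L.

Average length L = Σ p_i × l_i = 2.4167 bits
Entropy H = 1.9713 bits
Efficiency η = H/L × 100% = 81.57%


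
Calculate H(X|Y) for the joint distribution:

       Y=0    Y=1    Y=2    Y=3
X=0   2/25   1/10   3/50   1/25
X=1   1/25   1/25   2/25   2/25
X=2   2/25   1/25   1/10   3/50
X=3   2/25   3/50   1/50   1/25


H(X|Y) = Σ_y p(y) H(X|Y=y)
  p(Y=0) = 7/25, H(X|Y=0) = 1.9502
  p(Y=1) = 6/25, H(X|Y=1) = 1.8879
  p(Y=2) = 13/50, H(X|Y=2) = 1.8262
  p(Y=3) = 11/50, H(X|Y=3) = 1.9363
H(X|Y) = 0.2800×1.9502 + 0.2400×1.8879 + 0.2600×1.8262 + 0.2200×1.9363 = 1.9000 bits


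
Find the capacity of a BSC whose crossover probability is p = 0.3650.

For BSC with error probability p:
C = 1 - H(p) where H(p) is binary entropy
H(0.3650) = -0.3650 × log₂(0.3650) - 0.6350 × log₂(0.6350)
H(p) = 0.9468
C = 1 - 0.9468 = 0.0532 bits/use


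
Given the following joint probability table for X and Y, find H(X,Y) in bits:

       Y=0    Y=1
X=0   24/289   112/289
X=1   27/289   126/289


H(X,Y) = -Σ p(x,y) log₂ p(x,y)
  p(0,0)=24/289: -0.0830 × log₂(0.0830) = 0.2981
  p(0,1)=112/289: -0.3875 × log₂(0.3875) = 0.5300
  p(1,0)=27/289: -0.0934 × log₂(0.0934) = 0.3195
  p(1,1)=126/289: -0.4360 × log₂(0.4360) = 0.5222
H(X,Y) = 1.6698 bits


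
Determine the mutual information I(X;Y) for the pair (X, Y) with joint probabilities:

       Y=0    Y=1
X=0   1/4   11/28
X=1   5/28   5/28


H(X) = 0.9403, H(Y) = 0.9852, H(X,Y) = 1.9172
I(X;Y) = H(X) + H(Y) - H(X,Y) = 0.0083 bits


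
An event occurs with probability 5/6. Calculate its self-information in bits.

Information content I(x) = -log₂(p(x))
I = -log₂(5/6) = -log₂(0.8333)
I = 0.2630 bits


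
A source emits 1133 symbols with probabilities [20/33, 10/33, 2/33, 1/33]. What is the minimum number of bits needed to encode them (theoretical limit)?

Entropy H = 1.3578 bits/symbol
Minimum bits = H × n = 1.3578 × 1133
= 1538.38 bits


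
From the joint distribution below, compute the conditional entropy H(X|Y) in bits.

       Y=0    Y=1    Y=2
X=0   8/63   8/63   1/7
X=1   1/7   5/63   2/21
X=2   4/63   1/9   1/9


H(X|Y) = Σ_y p(y) H(X|Y=y)
  p(Y=0) = 1/3, H(X|Y=0) = 1.5100
  p(Y=1) = 20/63, H(X|Y=1) = 1.5589
  p(Y=2) = 22/63, H(X|Y=2) = 1.5644
H(X|Y) = 0.3333×1.5100 + 0.3175×1.5589 + 0.3492×1.5644 = 1.5445 bits
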